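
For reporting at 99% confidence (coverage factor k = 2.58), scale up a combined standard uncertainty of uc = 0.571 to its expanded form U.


U = k * uc
U = 2.58 * 0.571
U = 1.4732

1.4732


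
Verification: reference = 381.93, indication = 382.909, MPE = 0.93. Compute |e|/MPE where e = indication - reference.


e = indication - reference = 382.909 - 381.93 = 0.9790
|e| = 0.9790
ratio = |e| / MPE = 0.9790 / 0.93
ratio = 1.0527

1.0527


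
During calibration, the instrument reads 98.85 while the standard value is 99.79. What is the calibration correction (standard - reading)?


Correction = standard - reading
= 99.79 - 98.85
= 0.9400

0.9400


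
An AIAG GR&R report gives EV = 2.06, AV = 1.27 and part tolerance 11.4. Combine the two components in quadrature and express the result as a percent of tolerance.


GRR = sqrt(EV^2 + AV^2) = sqrt(2.06^2 + 1.27^2) = 2.4200207
%GRR = GRR / tol * 100 = 2.4200207 / 11.4 * 100
%GRR = 21.2283

21.2283


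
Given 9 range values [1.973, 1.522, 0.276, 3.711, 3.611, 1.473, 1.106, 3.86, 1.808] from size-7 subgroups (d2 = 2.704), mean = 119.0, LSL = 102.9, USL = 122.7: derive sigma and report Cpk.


R_bar = (1.973 + 1.522 + 0.276 + 3.711 + 3.611 + 1.473 + 1.106 + 3.86 + 1.808) / 9 = 2.1488889
sigma = R_bar / d2 = 2.1488889 / 2.704 = 0.79470743
Cp = (USL - LSL)/(6*sigma) = (122.7 - 102.9)/(6*0.79470743) = 4.1525
Cpu = (122.7 - 119.0)/(3*0.79470743) = 1.5519
Cpl = (119.0 - 102.9)/(3*0.79470743) = 6.7530
Cpk = min(Cpu, Cpl) = 1.5519

1.5519


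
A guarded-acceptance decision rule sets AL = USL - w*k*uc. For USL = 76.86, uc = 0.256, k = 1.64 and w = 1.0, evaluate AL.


U = k * uc = 1.64 * 0.256 = 0.41984
guard band g = w * U = 1.0 * 0.41984 = 0.41984
AL = USL - g = 76.86 - 0.41984
AL = 76.4402

76.4402


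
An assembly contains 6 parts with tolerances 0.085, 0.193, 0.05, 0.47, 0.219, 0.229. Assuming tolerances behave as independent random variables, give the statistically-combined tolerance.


RSS = sqrt(0.085^2 + 0.193^2 + 0.05^2 + 0.47^2 + 0.219^2 + 0.229^2)
= sqrt(0.368276)
= 0.6069

0.6069


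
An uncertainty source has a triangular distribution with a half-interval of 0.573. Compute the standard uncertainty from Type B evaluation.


u_B = half_width / sqrt(6)
u_B = 0.573 / 2.4494897
u_B = 0.2339

0.2339


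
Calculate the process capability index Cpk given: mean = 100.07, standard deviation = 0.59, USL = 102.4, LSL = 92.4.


Cpu = (USL - mean) / (3*sigma) = (102.4 - 100.07) / (3*0.59) = 1.3164
Cpl = (mean - LSL) / (3*sigma) = (100.07 - 92.4) / (3*0.59) = 4.3333
Cpk = min(Cpu, Cpl) = 1.3164

1.3164


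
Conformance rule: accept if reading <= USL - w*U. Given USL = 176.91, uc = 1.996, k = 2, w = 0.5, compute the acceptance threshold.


U = k * uc = 2 * 1.996 = 3.992
guard band g = w * U = 0.5 * 3.992 = 1.996
AL = USL - g = 176.91 - 1.996
AL = 174.9140

174.9140


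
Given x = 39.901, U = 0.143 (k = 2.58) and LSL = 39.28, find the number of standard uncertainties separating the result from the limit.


u = U / k = 0.143 / 2.58 = 0.055426357
margin = |LSL - x| = |39.28 - 39.901| = 0.621
z = margin / u = 0.621 / 0.055426357
z = 11.2041

11.2041


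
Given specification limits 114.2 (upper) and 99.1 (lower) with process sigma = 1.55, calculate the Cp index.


Cp = (USL - LSL) / (6 * sigma)
= (114.2 - 99.1) / (6 * 1.55)
= 15.1000 / 9.3000
= 1.6237

1.6237


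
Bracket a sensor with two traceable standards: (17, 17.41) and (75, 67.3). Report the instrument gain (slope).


slope = (y2 - y1) / (x2 - x1)
= (67.3 - 17.41) / (75 - 17)
= 49.8900 / 58
= 0.8602

0.8602


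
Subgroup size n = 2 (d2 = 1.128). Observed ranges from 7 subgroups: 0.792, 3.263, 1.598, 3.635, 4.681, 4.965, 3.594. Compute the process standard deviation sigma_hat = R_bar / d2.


R_bar = (0.792 + 3.263 + 1.598 + 3.635 + 4.681 + 4.965 + 3.594) / 7
R_bar = 22.528 / 7 = 3.2182857
sigma_hat = R_bar / d2 = 3.2182857 / 1.128 = 2.8531

2.8531


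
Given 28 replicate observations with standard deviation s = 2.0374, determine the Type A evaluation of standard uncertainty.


u_A = s / sqrt(n)
u_A = 2.0374 / sqrt(28)
u_A = 2.0374 / 5.2915026
u_A = 0.3850

0.3850


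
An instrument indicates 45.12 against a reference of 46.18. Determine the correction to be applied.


Correction = standard - reading
= 46.18 - 45.12
= 1.0600

1.0600


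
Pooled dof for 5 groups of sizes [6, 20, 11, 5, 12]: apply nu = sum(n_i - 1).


nu = sum_i (n_i - 1)
nu = ((6 - 1) + (20 - 1) + (11 - 1) + (5 - 1) + (12 - 1))
nu = 5 + 19 + 10 + 4 + 11
nu = 49

49


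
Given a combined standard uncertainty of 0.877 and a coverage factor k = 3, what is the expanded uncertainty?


U = k * uc
U = 3 * 0.877
U = 2.6310

2.6310


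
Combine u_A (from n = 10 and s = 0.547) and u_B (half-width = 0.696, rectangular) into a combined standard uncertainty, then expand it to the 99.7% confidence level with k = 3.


u_A = s / sqrt(n) = 0.547 / sqrt(10) = 0.17297659
u_B = half_width / sqrt(3) = 0.696 / sqrt(3) = 0.40183579
uc = sqrt(u_A^2 + u_B^2) = sqrt(0.17297659^2 + 0.40183579^2) = 0.43748475
U = k * uc = 3 * 0.43748475
U = 1.3125

1.3125


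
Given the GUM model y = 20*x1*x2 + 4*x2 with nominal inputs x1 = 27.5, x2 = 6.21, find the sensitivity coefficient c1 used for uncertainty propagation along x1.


y = 20*x1*x2 + 4*x2
dy/dx1 = 20*x2
Evaluate at x2 = 6.21: c1 = 20 * 6.21
c1 = 124.2000

124.2000


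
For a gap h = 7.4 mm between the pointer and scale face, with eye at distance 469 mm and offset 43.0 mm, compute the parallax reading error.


error = h * offset / d
= 7.4 * 43.0 / 469
= 0.6785

0.6785


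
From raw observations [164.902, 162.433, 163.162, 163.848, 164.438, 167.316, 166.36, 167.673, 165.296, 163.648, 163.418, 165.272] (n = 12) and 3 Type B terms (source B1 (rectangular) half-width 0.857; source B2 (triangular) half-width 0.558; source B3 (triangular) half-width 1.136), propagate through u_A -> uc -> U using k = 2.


mean = (164.902 + 162.433 + 163.162 + 163.848 + 164.438 + 167.316 + 166.36 + 167.673 + 165.296 + 163.648 + 163.418 + 165.272) / 12 = 164.8138333
s = sqrt(sum((x - mean)^2)/(n-1)) = 1.6529588
u_A = s / sqrt(n) = 1.6529588 / sqrt(12) = 0.4771681
u_B1 = 0.857 / sqrt(3) = 0.49478918
u_B2 = 0.558 / sqrt(6) = 0.22780255
u_B3 = 1.136 / sqrt(6) = 0.46377006
uc = sqrt(0.4771681^2 + 0.49478918^2 + 0.22780255^2 + 0.46377006^2) = 0.85993162
U = k * uc = 2 * 0.85993162
U = 1.7199

1.7199


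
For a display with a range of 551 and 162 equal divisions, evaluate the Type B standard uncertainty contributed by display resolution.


resolution = range / divisions
resolution = 551 / 162 = 3.4012346
u_res = resolution / (2*sqrt(3))
u_res = 3.4012346 / 3.4641016
u_res = 0.9819

0.9819


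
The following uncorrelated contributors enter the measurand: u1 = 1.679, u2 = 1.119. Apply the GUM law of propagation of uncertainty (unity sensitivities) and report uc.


uc = sqrt(1.679^2 + 1.119^2)
uc = sqrt(4.071202)
uc = 2.0177

2.0177


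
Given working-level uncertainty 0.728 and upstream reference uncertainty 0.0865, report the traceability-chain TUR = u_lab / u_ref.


TUR = u_lab / u_ref
= 0.728 / 0.0865
= 8.4162

8.4162


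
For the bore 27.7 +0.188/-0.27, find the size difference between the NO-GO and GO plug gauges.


GO = nominal - lower_tol (smallest hole = maximum material condition)
GO = 27.7 - 0.27 = 27.43
NO-GO = nominal + upper_tol (largest hole = least material condition)
NO-GO = 27.7 + 0.188 = 27.888
spread = NO-GO - GO = 27.888 - 27.43 = 0.4580

0.4580


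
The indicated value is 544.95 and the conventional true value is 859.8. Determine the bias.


Systematic error = measured - true
= 544.95 - 859.8
= -314.8500

-314.8500


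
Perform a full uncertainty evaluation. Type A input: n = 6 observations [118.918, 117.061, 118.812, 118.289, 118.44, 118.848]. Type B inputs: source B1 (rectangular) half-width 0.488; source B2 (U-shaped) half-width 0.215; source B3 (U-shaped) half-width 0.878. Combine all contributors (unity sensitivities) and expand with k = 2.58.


mean = (118.918 + 117.061 + 118.812 + 118.289 + 118.44 + 118.848) / 6 = 118.3946667
s = sqrt(sum((x - mean)^2)/(n-1)) = 0.69934874
u_A = s / sqrt(n) = 0.69934874 / sqrt(6) = 0.28550793
u_B1 = 0.488 / sqrt(3) = 0.28174693
u_B2 = 0.215 / sqrt(2) = 0.15202796
u_B3 = 0.878 / sqrt(2) = 0.62083975
uc = sqrt(0.28550793^2 + 0.28174693^2 + 0.15202796^2 + 0.62083975^2) = 0.75461951
U = k * uc = 2.58 * 0.75461951
U = 1.9469

1.9469


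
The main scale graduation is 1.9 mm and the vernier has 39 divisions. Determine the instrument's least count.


LC = MSD / n_div
= 1.9 / 39
= 0.0487

0.0487


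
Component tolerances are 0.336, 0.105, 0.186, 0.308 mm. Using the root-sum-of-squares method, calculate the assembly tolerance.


RSS = sqrt(0.336^2 + 0.105^2 + 0.186^2 + 0.308^2)
= sqrt(0.253381)
= 0.5034

0.5034


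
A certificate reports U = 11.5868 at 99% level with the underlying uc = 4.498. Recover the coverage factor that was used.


k = U / uc
k = 11.5868 / 4.498
k = 2.576

2.576


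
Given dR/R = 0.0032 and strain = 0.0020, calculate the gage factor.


GF = (dR/R) / epsilon
= 0.0032 / 0.0020
= 1.6000

1.6000


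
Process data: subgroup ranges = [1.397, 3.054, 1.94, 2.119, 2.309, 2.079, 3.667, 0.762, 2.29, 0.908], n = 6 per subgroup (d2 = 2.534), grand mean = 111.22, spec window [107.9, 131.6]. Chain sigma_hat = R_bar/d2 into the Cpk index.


R_bar = (1.397 + 3.054 + 1.94 + 2.119 + 2.309 + 2.079 + 3.667 + 0.762 + 2.29 + 0.908) / 10 = 2.0525
sigma = R_bar / d2 = 2.0525 / 2.534 = 0.80998421
Cp = (USL - LSL)/(6*sigma) = (131.6 - 107.9)/(6*0.80998421) = 4.8766
Cpu = (131.6 - 111.22)/(3*0.80998421) = 8.3870
Cpl = (111.22 - 107.9)/(3*0.80998421) = 1.3663
Cpk = min(Cpu, Cpl) = 1.3663

1.3663


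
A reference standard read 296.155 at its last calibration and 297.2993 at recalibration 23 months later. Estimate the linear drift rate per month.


rate = (v2 - v1) / months
= (297.2993 - 296.155) / 23
= 1.1443 / 23
= 0.0498

0.0498


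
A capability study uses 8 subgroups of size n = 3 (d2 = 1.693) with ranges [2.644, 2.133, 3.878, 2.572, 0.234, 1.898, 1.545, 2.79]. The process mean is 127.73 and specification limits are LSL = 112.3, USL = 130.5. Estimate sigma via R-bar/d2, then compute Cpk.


R_bar = (2.644 + 2.133 + 3.878 + 2.572 + 0.234 + 1.898 + 1.545 + 2.79) / 8 = 2.21175
sigma = R_bar / d2 = 2.21175 / 1.693 = 1.3064087
Cp = (USL - LSL)/(6*sigma) = (130.5 - 112.3)/(6*1.3064087) = 2.3219
Cpu = (130.5 - 127.73)/(3*1.3064087) = 0.7068
Cpl = (127.73 - 112.3)/(3*1.3064087) = 3.9370
Cpk = min(Cpu, Cpl) = 0.7068

0.7068


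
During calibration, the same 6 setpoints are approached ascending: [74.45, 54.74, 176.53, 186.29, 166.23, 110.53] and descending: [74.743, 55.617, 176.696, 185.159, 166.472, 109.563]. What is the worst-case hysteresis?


|74.45 - 74.743| = 0.2930
|54.74 - 55.617| = 0.8770
|176.53 - 176.696| = 0.1660
|186.29 - 185.159| = 1.1310
|166.23 - 166.472| = 0.2420
|110.53 - 109.563| = 0.9670
hysteresis = max(diffs) = 1.1310

1.1310


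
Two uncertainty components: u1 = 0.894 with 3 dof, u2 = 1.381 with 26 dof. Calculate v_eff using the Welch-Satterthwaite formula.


uc = sqrt(u1^2 + u2^2) = sqrt(0.894^2 + 1.381^2) = 1.6451131
v_eff = uc^4 / (u1^4/v1 + u2^4/v2)
= 1.6451131^4 / (0.894^4/3 + 1.381^4/26)
= 7.3245853 / 0.3528208
v_eff = 20.7601

20.7601


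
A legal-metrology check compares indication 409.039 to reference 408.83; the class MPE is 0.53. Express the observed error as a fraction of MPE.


e = indication - reference = 409.039 - 408.83 = 0.2090
|e| = 0.2090
ratio = |e| / MPE = 0.2090 / 0.53
ratio = 0.3943

0.3943


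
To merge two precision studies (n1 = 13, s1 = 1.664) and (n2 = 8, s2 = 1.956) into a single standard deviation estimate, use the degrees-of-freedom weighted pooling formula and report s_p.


s_p = sqrt(((n1-1)*s1^2 + (n2-1)*s2^2) / (n1+n2-2))
numerator = (13-1)*1.664^2 + (8-1)*1.956^2 = 33.226752 + 26.781552 = 60.008304
denominator = 13 + 8 - 2 = 19
s_p^2 = 60.008304 / 19 = 3.1583318
s_p = sqrt(3.1583318) = 1.7772

1.7772


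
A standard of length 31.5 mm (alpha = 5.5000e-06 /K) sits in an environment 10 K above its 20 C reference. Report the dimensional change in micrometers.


dL = L * alpha * dT
= 31.5 * 5.5000e-06 * 10
= 0.0017325 mm
dL_um = 0.0017325 * 1000 = 1.7325 um

1.7325


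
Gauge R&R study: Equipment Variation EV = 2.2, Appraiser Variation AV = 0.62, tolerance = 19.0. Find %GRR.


GRR = sqrt(EV^2 + AV^2) = sqrt(2.2^2 + 0.62^2) = 2.2856946
%GRR = GRR / tol * 100 = 2.2856946 / 19.0 * 100
%GRR = 12.0300

12.0300


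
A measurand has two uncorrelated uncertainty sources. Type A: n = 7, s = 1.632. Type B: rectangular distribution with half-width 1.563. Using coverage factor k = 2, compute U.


u_A = s / sqrt(n) = 1.632 / sqrt(7) = 0.61683802
u_B = half_width / sqrt(3) = 1.563 / sqrt(3) = 0.90239847
uc = sqrt(u_A^2 + u_B^2) = sqrt(0.61683802^2 + 0.90239847^2) = 1.0930746
U = k * uc = 2 * 1.0930746
U = 2.1861

2.1861


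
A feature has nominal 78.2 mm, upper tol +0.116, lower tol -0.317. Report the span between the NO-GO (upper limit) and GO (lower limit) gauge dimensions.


GO = nominal - lower_tol (smallest hole = maximum material condition)
GO = 78.2 - 0.317 = 77.883
NO-GO = nominal + upper_tol (largest hole = least material condition)
NO-GO = 78.2 + 0.116 = 78.316
spread = NO-GO - GO = 78.316 - 77.883 = 0.4330

0.4330


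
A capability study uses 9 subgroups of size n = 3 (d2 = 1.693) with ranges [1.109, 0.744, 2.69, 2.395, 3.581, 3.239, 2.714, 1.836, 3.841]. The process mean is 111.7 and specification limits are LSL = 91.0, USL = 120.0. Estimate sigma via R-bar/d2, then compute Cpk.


R_bar = (1.109 + 0.744 + 2.69 + 2.395 + 3.581 + 3.239 + 2.714 + 1.836 + 3.841) / 9 = 2.461
sigma = R_bar / d2 = 2.461 / 1.693 = 1.4536326
Cp = (USL - LSL)/(6*sigma) = (120.0 - 91.0)/(6*1.4536326) = 3.3250
Cpu = (120.0 - 111.7)/(3*1.4536326) = 1.9033
Cpl = (111.7 - 91.0)/(3*1.4536326) = 4.7467
Cpk = min(Cpu, Cpl) = 1.9033

1.9033


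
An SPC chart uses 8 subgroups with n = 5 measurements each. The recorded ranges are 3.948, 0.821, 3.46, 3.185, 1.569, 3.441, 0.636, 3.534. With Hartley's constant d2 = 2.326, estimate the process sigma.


R_bar = (3.948 + 0.821 + 3.46 + 3.185 + 1.569 + 3.441 + 0.636 + 3.534) / 8
R_bar = 20.594 / 8 = 2.57425
sigma_hat = R_bar / d2 = 2.57425 / 2.326 = 1.1067

1.1067


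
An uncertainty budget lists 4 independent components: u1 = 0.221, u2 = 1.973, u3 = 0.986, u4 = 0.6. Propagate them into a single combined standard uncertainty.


uc = sqrt(0.221^2 + 1.973^2 + 0.986^2 + 0.6^2)
uc = sqrt(5.273766)
uc = 2.2965

2.2965


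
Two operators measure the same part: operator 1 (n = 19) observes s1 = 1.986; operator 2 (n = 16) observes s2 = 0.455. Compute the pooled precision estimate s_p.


s_p = sqrt(((n1-1)*s1^2 + (n2-1)*s2^2) / (n1+n2-2))
numerator = (19-1)*1.986^2 + (16-1)*0.455^2 = 70.995528 + 3.105375 = 74.100903
denominator = 19 + 16 - 2 = 33
s_p^2 = 74.100903 / 33 = 2.2454819
s_p = sqrt(2.2454819) = 1.4985

1.4985


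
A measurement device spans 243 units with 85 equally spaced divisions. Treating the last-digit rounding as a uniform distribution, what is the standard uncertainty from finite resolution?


resolution = range / divisions
resolution = 243 / 85 = 2.8588235
u_res = resolution / (2*sqrt(3))
u_res = 2.8588235 / 3.4641016
u_res = 0.8253

0.8253


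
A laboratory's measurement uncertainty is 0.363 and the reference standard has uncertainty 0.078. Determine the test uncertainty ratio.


TUR = u_lab / u_ref
= 0.363 / 0.078
= 4.6538

4.6538


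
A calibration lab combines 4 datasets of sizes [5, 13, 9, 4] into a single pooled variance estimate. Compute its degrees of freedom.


nu = sum_i (n_i - 1)
nu = ((5 - 1) + (13 - 1) + (9 - 1) + (4 - 1))
nu = 4 + 12 + 8 + 3
nu = 27

27


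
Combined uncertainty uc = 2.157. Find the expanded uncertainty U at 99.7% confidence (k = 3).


U = k * uc
U = 3 * 2.157
U = 6.4710

6.4710


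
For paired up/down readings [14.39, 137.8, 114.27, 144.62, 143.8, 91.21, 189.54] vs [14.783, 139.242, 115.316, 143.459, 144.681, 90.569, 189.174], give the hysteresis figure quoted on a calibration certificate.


|14.39 - 14.783| = 0.3930
|137.8 - 139.242| = 1.4420
|114.27 - 115.316| = 1.0460
|144.62 - 143.459| = 1.1610
|143.8 - 144.681| = 0.8810
|91.21 - 90.569| = 0.6410
|189.54 - 189.174| = 0.3660
hysteresis = max(diffs) = 1.4420

1.4420


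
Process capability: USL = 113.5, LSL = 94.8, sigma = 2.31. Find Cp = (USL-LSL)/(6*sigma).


Cp = (USL - LSL) / (6 * sigma)
= (113.5 - 94.8) / (6 * 2.31)
= 18.7000 / 13.8600
= 1.3492

1.3492


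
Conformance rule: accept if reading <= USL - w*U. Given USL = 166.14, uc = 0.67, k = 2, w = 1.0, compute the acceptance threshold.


U = k * uc = 2 * 0.67 = 1.34
guard band g = w * U = 1.0 * 1.34 = 1.34
AL = USL - g = 166.14 - 1.34
AL = 164.8000

164.8000


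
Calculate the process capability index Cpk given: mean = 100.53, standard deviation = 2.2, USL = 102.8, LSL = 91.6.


Cpu = (USL - mean) / (3*sigma) = (102.8 - 100.53) / (3*2.2) = 0.3439
Cpl = (mean - LSL) / (3*sigma) = (100.53 - 91.6) / (3*2.2) = 1.3530
Cpk = min(Cpu, Cpl) = 0.3439

0.3439


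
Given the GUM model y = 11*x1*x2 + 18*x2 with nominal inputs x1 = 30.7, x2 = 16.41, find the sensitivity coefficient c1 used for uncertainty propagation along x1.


y = 11*x1*x2 + 18*x2
dy/dx1 = 11*x2
Evaluate at x2 = 16.41: c1 = 11 * 16.41
c1 = 180.5100

180.5100


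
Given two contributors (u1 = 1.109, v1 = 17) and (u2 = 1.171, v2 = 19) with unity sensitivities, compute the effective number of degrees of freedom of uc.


uc = sqrt(u1^2 + u2^2) = sqrt(1.109^2 + 1.171^2) = 1.6127994
v_eff = uc^4 / (u1^4/v1 + u2^4/v2)
= 1.6127994^4 / (1.109^4/17 + 1.171^4/19)
= 6.7658352 / 0.18794016
v_eff = 35.9999

35.9999


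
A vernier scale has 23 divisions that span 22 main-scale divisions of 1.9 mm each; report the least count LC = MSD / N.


LC = MSD / n_div
= 1.9 / 23
= 0.0826

0.0826


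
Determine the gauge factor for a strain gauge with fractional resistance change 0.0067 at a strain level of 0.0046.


GF = (dR/R) / epsilon
= 0.0067 / 0.0046
= 1.4565

1.4565


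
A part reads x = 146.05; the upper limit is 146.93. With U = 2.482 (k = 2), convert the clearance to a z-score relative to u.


u = U / k = 2.482 / 2 = 1.241
margin = |USL - x| = |146.93 - 146.05| = 0.88
z = margin / u = 0.88 / 1.241
z = 0.7091

0.7091


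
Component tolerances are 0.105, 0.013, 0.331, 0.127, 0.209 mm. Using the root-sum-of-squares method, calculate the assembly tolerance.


RSS = sqrt(0.105^2 + 0.013^2 + 0.331^2 + 0.127^2 + 0.209^2)
= sqrt(0.180565)
= 0.4249

0.4249


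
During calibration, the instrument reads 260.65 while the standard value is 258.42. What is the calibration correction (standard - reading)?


Correction = standard - reading
= 258.42 - 260.65
= -2.2300

-2.2300


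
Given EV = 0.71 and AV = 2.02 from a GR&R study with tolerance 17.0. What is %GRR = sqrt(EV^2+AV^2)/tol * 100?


GRR = sqrt(EV^2 + AV^2) = sqrt(0.71^2 + 2.02^2) = 2.1411446
%GRR = GRR / tol * 100 = 2.1411446 / 17.0 * 100
%GRR = 12.5950

12.5950


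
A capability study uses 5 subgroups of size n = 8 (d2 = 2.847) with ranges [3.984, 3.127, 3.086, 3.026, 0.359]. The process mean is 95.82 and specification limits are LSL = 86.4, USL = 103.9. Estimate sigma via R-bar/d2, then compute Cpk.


R_bar = (3.984 + 3.127 + 3.086 + 3.026 + 0.359) / 5 = 2.7164
sigma = R_bar / d2 = 2.7164 / 2.847 = 0.95412715
Cp = (USL - LSL)/(6*sigma) = (103.9 - 86.4)/(6*0.95412715) = 3.0569
Cpu = (103.9 - 95.82)/(3*0.95412715) = 2.8228
Cpl = (95.82 - 86.4)/(3*0.95412715) = 3.2910
Cpk = min(Cpu, Cpl) = 2.8228

2.8228


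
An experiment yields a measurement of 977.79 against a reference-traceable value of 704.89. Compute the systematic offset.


Systematic error = measured - true
= 977.79 - 704.89
= 272.9000

272.9000


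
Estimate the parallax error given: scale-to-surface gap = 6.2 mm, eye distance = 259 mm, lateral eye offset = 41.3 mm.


error = h * offset / d
= 6.2 * 41.3 / 259
= 0.9886

0.9886


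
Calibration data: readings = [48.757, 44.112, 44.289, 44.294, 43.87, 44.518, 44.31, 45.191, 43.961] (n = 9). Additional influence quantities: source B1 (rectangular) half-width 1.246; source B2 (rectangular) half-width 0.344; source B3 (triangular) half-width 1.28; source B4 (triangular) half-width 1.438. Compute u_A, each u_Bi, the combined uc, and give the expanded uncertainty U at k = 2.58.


mean = (48.757 + 44.112 + 44.289 + 44.294 + 43.87 + 44.518 + 44.31 + 45.191 + 43.961) / 9 = 44.81133333
s = sqrt(sum((x - mean)^2)/(n-1)) = 1.5284191
u_A = s / sqrt(n) = 1.5284191 / sqrt(9) = 0.50947303
u_B1 = 1.246 / sqrt(3) = 0.71937844
u_B2 = 0.344 / sqrt(3) = 0.19860849
u_B3 = 1.28 / sqrt(6) = 0.52255781
u_B4 = 1.438 / sqrt(6) = 0.58706104
uc = sqrt(0.50947303^2 + 0.71937844^2 + 0.19860849^2 + 0.52255781^2 + 0.58706104^2) = 1.1975896
U = k * uc = 2.58 * 1.1975896
U = 3.0898

3.0898


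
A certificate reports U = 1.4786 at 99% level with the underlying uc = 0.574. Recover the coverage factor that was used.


k = U / uc
k = 1.4786 / 0.574
k = 2.576

2.576


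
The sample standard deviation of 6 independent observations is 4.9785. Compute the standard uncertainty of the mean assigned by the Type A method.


u_A = s / sqrt(n)
u_A = 4.9785 / sqrt(6)
u_A = 4.9785 / 2.4494897
u_A = 2.0325

2.0325


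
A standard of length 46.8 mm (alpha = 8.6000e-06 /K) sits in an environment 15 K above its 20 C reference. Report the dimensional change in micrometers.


dL = L * alpha * dT
= 46.8 * 8.6000e-06 * 15
= 0.0060372 mm
dL_um = 0.0060372 * 1000 = 6.0372 um

6.0372


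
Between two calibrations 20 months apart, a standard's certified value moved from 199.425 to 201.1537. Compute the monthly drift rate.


rate = (v2 - v1) / months
= (201.1537 - 199.425) / 20
= 1.7287 / 20
= 0.0864

0.0864


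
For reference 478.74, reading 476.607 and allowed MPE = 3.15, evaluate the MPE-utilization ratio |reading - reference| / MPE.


e = indication - reference = 476.607 - 478.74 = -2.1330
|e| = 2.1330
ratio = |e| / MPE = 2.1330 / 3.15
ratio = 0.6771

0.6771


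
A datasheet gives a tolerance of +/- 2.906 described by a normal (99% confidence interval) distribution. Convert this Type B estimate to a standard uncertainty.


u_B = half_width / 2.576
u_B = 2.906 / 2.576
u_B = 1.1281

1.1281


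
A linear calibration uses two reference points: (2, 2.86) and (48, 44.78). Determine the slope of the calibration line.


slope = (y2 - y1) / (x2 - x1)
= (44.78 - 2.86) / (48 - 2)
= 41.9200 / 46
= 0.9113

0.9113


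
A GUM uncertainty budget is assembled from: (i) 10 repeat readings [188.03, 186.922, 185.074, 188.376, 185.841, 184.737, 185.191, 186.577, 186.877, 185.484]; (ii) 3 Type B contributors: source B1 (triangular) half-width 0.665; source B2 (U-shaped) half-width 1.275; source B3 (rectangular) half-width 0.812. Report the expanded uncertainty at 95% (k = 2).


mean = (188.03 + 186.922 + 185.074 + 188.376 + 185.841 + 184.737 + 185.191 + 186.577 + 186.877 + 185.484) / 10 = 186.3109
s = sqrt(sum((x - mean)^2)/(n-1)) = 1.2539047
u_A = s / sqrt(n) = 1.2539047 / sqrt(10) = 0.39651948
u_B1 = 0.665 / sqrt(6) = 0.27148511
u_B2 = 1.275 / sqrt(2) = 0.90156115
u_B3 = 0.812 / sqrt(3) = 0.46880842
uc = sqrt(0.39651948^2 + 0.27148511^2 + 0.90156115^2 + 0.46880842^2) = 1.1240666
U = k * uc = 2 * 1.1240666
U = 2.2481

2.2481


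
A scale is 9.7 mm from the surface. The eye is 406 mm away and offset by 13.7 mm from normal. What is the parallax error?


error = h * offset / d
= 9.7 * 13.7 / 406
= 0.3273

0.3273


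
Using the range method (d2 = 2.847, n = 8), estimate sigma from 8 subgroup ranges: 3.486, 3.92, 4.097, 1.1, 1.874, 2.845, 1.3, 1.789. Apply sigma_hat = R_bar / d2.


R_bar = (3.486 + 3.92 + 4.097 + 1.1 + 1.874 + 2.845 + 1.3 + 1.789) / 8
R_bar = 20.411 / 8 = 2.551375
sigma_hat = R_bar / d2 = 2.551375 / 2.847 = 0.8962

0.8962


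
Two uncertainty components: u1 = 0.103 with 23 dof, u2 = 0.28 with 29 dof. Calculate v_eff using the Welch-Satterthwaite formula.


uc = sqrt(u1^2 + u2^2) = sqrt(0.103^2 + 0.28^2) = 0.29834376
v_eff = uc^4 / (u1^4/v1 + u2^4/v2)
= 0.29834376^4 / (0.103^4/23 + 0.28^4/29)
= 0.0079226019 / 0.00021684386
v_eff = 36.5360

36.5360


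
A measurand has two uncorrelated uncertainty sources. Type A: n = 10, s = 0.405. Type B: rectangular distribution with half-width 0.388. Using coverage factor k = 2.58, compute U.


u_A = s / sqrt(n) = 0.405 / sqrt(10) = 0.12807225
u_B = half_width / sqrt(3) = 0.388 / sqrt(3) = 0.2240119
uc = sqrt(u_A^2 + u_B^2) = sqrt(0.12807225^2 + 0.2240119^2) = 0.25803843
U = k * uc = 2.58 * 0.25803843
U = 0.6657

0.6657


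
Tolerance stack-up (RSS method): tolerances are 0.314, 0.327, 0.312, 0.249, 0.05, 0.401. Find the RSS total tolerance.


RSS = sqrt(0.314^2 + 0.327^2 + 0.312^2 + 0.249^2 + 0.05^2 + 0.401^2)
= sqrt(0.528171)
= 0.7268

0.7268


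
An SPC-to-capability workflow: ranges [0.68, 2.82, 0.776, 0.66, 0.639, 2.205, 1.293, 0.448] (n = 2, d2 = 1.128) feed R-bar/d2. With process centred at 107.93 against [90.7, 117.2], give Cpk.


R_bar = (0.68 + 2.82 + 0.776 + 0.66 + 0.639 + 2.205 + 1.293 + 0.448) / 8 = 1.190125
sigma = R_bar / d2 = 1.190125 / 1.128 = 1.0550754
Cp = (USL - LSL)/(6*sigma) = (117.2 - 90.7)/(6*1.0550754) = 4.1861
Cpu = (117.2 - 107.93)/(3*1.0550754) = 2.9287
Cpl = (107.93 - 90.7)/(3*1.0550754) = 5.4435
Cpk = min(Cpu, Cpl) = 2.9287

2.9287


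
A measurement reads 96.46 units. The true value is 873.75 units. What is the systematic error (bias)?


Systematic error = measured - true
= 96.46 - 873.75
= -777.2900

-777.2900


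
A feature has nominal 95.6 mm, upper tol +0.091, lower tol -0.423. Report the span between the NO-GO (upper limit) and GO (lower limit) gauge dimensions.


GO = nominal - lower_tol (smallest hole = maximum material condition)
GO = 95.6 - 0.423 = 95.177
NO-GO = nominal + upper_tol (largest hole = least material condition)
NO-GO = 95.6 + 0.091 = 95.691
spread = NO-GO - GO = 95.691 - 95.177 = 0.5140

0.5140


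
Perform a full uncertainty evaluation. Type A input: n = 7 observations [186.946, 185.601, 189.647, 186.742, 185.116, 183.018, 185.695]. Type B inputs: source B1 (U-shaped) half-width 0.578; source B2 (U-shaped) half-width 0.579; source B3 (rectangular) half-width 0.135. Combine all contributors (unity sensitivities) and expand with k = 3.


mean = (186.946 + 185.601 + 189.647 + 186.742 + 185.116 + 183.018 + 185.695) / 7 = 186.1092857
s = sqrt(sum((x - mean)^2)/(n-1)) = 2.024372
u_A = s / sqrt(n) = 2.024372 / sqrt(7) = 0.7651407
u_B1 = 0.578 / sqrt(2) = 0.40870772
u_B2 = 0.579 / sqrt(2) = 0.40941483
u_B3 = 0.135 / sqrt(3) = 0.077942286
uc = sqrt(0.7651407^2 + 0.40870772^2 + 0.40941483^2 + 0.077942286^2) = 0.96238131
U = k * uc = 3 * 0.96238131
U = 2.8871

2.8871


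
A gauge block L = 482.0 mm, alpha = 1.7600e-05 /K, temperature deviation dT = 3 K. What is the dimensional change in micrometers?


dL = L * alpha * dT
= 482.0 * 1.7600e-05 * 3
= 0.0254496 mm
dL_um = 0.0254496 * 1000 = 25.4496 um

25.4496


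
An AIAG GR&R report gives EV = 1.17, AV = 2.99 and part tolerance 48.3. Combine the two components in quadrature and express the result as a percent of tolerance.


GRR = sqrt(EV^2 + AV^2) = sqrt(1.17^2 + 2.99^2) = 3.2107631
%GRR = GRR / tol * 100 = 3.2107631 / 48.3 * 100
%GRR = 6.6475

6.6475


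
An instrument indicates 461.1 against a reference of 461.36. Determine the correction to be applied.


Correction = standard - reading
= 461.36 - 461.1
= 0.2600

0.2600


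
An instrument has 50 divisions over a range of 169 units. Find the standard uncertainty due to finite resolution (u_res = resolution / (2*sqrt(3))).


resolution = range / divisions
resolution = 169 / 50 = 3.38
u_res = resolution / (2*sqrt(3))
u_res = 3.38 / 3.4641016
u_res = 0.9757

0.9757


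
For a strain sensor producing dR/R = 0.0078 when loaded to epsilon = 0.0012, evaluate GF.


GF = (dR/R) / epsilon
= 0.0078 / 0.0012
= 6.5000

6.5000


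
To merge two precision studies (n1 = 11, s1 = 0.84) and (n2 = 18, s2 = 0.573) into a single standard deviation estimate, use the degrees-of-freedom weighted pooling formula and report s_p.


s_p = sqrt(((n1-1)*s1^2 + (n2-1)*s2^2) / (n1+n2-2))
numerator = (11-1)*0.84^2 + (18-1)*0.573^2 = 7.056 + 5.581593 = 12.637593
denominator = 11 + 18 - 2 = 27
s_p^2 = 12.637593 / 27 = 0.468059
s_p = sqrt(0.468059) = 0.6841

0.6841


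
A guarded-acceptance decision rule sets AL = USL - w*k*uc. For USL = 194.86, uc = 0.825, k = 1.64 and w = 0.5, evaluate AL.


U = k * uc = 1.64 * 0.825 = 1.353
guard band g = w * U = 0.5 * 1.353 = 0.6765
AL = USL - g = 194.86 - 0.6765
AL = 194.1835

194.1835


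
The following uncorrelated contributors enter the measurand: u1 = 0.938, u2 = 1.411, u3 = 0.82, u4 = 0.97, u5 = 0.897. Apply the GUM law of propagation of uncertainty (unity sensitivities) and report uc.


uc = sqrt(0.938^2 + 1.411^2 + 0.82^2 + 0.97^2 + 0.897^2)
uc = sqrt(5.288674)
uc = 2.2997

2.2997


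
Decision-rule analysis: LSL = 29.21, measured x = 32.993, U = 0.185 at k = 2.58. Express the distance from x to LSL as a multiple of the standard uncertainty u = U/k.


u = U / k = 0.185 / 2.58 = 0.071705426
margin = |LSL - x| = |29.21 - 32.993| = 3.783
z = margin / u = 3.783 / 0.071705426
z = 52.7575

52.7575


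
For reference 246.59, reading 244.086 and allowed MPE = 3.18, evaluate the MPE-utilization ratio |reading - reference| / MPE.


e = indication - reference = 244.086 - 246.59 = -2.5040
|e| = 2.5040
ratio = |e| / MPE = 2.5040 / 3.18
ratio = 0.7874

0.7874


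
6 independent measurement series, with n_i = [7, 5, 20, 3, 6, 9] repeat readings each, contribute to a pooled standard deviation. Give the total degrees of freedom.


nu = sum_i (n_i - 1)
nu = ((7 - 1) + (5 - 1) + (20 - 1) + (3 - 1) + (6 - 1) + (9 - 1))
nu = 6 + 4 + 19 + 2 + 5 + 8
nu = 44

44


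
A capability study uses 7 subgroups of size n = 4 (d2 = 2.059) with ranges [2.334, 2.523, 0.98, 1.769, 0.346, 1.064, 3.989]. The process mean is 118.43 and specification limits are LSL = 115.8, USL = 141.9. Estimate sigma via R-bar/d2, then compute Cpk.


R_bar = (2.334 + 2.523 + 0.98 + 1.769 + 0.346 + 1.064 + 3.989) / 7 = 1.8578571
sigma = R_bar / d2 = 1.8578571 / 2.059 = 0.90231039
Cp = (USL - LSL)/(6*sigma) = (141.9 - 115.8)/(6*0.90231039) = 4.8210
Cpu = (141.9 - 118.43)/(3*0.90231039) = 8.6703
Cpl = (118.43 - 115.8)/(3*0.90231039) = 0.9716
Cpk = min(Cpu, Cpl) = 0.9716

0.9716


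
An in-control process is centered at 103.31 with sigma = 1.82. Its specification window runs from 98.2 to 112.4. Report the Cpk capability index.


Cpu = (USL - mean) / (3*sigma) = (112.4 - 103.31) / (3*1.82) = 1.6648
Cpl = (mean - LSL) / (3*sigma) = (103.31 - 98.2) / (3*1.82) = 0.9359
Cpk = min(Cpu, Cpl) = 0.9359

0.9359


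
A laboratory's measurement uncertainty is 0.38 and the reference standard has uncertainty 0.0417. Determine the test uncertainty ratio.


TUR = u_lab / u_ref
= 0.38 / 0.0417
= 9.1127

9.1127


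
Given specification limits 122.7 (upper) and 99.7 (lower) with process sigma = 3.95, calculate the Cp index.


Cp = (USL - LSL) / (6 * sigma)
= (122.7 - 99.7) / (6 * 3.95)
= 23.0000 / 23.7000
= 0.9705

0.9705


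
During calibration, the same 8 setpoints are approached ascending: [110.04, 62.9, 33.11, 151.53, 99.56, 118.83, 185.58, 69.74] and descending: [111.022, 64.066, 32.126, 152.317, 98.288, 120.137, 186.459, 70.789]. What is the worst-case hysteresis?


|110.04 - 111.022| = 0.9820
|62.9 - 64.066| = 1.1660
|33.11 - 32.126| = 0.9840
|151.53 - 152.317| = 0.7870
|99.56 - 98.288| = 1.2720
|118.83 - 120.137| = 1.3070
|185.58 - 186.459| = 0.8790
|69.74 - 70.789| = 1.0490
hysteresis = max(diffs) = 1.3070

1.3070


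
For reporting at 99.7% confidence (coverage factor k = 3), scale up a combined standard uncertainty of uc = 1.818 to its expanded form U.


U = k * uc
U = 3 * 1.818
U = 5.4540

5.4540


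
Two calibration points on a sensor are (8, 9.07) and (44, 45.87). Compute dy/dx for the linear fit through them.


slope = (y2 - y1) / (x2 - x1)
= (45.87 - 9.07) / (44 - 8)
= 36.8000 / 36
= 1.0222

1.0222


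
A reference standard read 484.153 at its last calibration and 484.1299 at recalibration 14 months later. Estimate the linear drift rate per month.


rate = (v2 - v1) / months
= (484.1299 - 484.153) / 14
= -0.0231 / 14
= -0.0016

-0.0016


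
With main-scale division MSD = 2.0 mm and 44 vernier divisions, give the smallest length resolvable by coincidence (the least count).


LC = MSD / n_div
= 2.0 / 44
= 0.0455

0.0455


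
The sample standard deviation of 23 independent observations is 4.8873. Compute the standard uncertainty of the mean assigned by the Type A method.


u_A = s / sqrt(n)
u_A = 4.8873 / sqrt(23)
u_A = 4.8873 / 4.7958315
u_A = 1.0191

1.0191


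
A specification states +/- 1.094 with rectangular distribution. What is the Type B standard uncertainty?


u_B = half_width / sqrt(3)
u_B = 1.094 / 1.7320508
u_B = 0.6316

0.6316


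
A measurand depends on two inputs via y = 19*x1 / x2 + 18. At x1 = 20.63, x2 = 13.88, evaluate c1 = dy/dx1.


y = 19*x1 / x2 + 18
dy/dx1 = 19/x2
Evaluate at x2 = 13.88: c1 = 19 / 13.88
c1 = 1.3689

1.3689


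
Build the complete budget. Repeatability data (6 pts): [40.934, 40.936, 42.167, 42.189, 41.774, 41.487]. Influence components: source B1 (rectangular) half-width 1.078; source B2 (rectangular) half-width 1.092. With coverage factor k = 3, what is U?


mean = (40.934 + 40.936 + 42.167 + 42.189 + 41.774 + 41.487) / 6 = 41.58116667
s = sqrt(sum((x - mean)^2)/(n-1)) = 0.5645846
u_A = s / sqrt(n) = 0.5645846 / sqrt(6) = 0.2304907
u_B1 = 1.078 / sqrt(3) = 0.62238359
u_B2 = 1.092 / sqrt(3) = 0.63046649
uc = sqrt(0.2304907^2 + 0.62238359^2 + 0.63046649^2) = 0.9154099
U = k * uc = 3 * 0.9154099
U = 2.7462

2.7462


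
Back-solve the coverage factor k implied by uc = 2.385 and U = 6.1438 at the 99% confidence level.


k = U / uc
k = 6.1438 / 2.385
k = 2.576

2.576


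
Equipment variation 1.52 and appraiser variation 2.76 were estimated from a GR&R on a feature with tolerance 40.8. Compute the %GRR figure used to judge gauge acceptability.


GRR = sqrt(EV^2 + AV^2) = sqrt(1.52^2 + 2.76^2) = 3.1508729
%GRR = GRR / tol * 100 = 3.1508729 / 40.8 * 100
%GRR = 7.7227

7.7227


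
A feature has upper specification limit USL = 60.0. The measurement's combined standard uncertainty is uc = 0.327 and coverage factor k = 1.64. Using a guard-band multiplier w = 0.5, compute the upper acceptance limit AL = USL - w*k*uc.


U = k * uc = 1.64 * 0.327 = 0.53628
guard band g = w * U = 0.5 * 0.53628 = 0.26814
AL = USL - g = 60.0 - 0.26814
AL = 59.7319

59.7319


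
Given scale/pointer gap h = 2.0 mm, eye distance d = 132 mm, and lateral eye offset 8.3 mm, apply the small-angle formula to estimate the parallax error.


error = h * offset / d
= 2.0 * 8.3 / 132
= 0.1258

0.1258


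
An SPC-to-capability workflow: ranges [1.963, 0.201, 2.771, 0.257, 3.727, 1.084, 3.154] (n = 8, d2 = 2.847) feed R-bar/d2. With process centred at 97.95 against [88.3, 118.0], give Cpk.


R_bar = (1.963 + 0.201 + 2.771 + 0.257 + 3.727 + 1.084 + 3.154) / 7 = 1.8795714
sigma = R_bar / d2 = 1.8795714 / 2.847 = 0.66019368
Cp = (USL - LSL)/(6*sigma) = (118.0 - 88.3)/(6*0.66019368) = 7.4978
Cpu = (118.0 - 97.95)/(3*0.66019368) = 10.1233
Cpl = (97.95 - 88.3)/(3*0.66019368) = 4.8723
Cpk = min(Cpu, Cpl) = 4.8723

4.8723


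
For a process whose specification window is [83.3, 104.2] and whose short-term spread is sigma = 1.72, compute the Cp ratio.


Cp = (USL - LSL) / (6 * sigma)
= (104.2 - 83.3) / (6 * 1.72)
= 20.9000 / 10.3200
= 2.0252

2.0252


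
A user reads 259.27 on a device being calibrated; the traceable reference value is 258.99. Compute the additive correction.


Correction = standard - reading
= 258.99 - 259.27
= -0.2800

-0.2800


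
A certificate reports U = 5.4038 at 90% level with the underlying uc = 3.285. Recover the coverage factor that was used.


k = U / uc
k = 5.4038 / 3.285
k = 1.645

1.645


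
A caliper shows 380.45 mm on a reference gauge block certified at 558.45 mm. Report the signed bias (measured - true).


Systematic error = measured - true
= 380.45 - 558.45
= -178.0000

-178.0000


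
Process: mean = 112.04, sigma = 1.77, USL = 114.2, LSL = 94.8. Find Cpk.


Cpu = (USL - mean) / (3*sigma) = (114.2 - 112.04) / (3*1.77) = 0.4068
Cpl = (mean - LSL) / (3*sigma) = (112.04 - 94.8) / (3*1.77) = 3.2467
Cpk = min(Cpu, Cpl) = 0.4068

0.4068


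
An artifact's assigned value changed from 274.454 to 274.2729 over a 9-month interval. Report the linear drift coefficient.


rate = (v2 - v1) / months
= (274.2729 - 274.454) / 9
= -0.1811 / 9
= -0.0201

-0.0201


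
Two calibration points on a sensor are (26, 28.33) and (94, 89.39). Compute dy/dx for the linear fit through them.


slope = (y2 - y1) / (x2 - x1)
= (89.39 - 28.33) / (94 - 26)
= 61.0600 / 68
= 0.8979

0.8979


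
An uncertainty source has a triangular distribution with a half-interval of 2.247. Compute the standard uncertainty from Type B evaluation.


u_B = half_width / sqrt(6)
u_B = 2.247 / 2.4494897
u_B = 0.9173

0.9173


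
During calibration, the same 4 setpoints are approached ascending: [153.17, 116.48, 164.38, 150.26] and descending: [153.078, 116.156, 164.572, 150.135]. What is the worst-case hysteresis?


|153.17 - 153.078| = 0.0920
|116.48 - 116.156| = 0.3240
|164.38 - 164.572| = 0.1920
|150.26 - 150.135| = 0.1250
hysteresis = max(diffs) = 0.3240

0.3240


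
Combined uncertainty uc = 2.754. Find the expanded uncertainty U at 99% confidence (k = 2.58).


U = k * uc
U = 2.58 * 2.754
U = 7.1053

7.1053


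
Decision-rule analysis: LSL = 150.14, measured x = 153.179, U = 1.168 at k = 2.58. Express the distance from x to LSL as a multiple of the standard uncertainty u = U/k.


u = U / k = 1.168 / 2.58 = 0.45271318
margin = |LSL - x| = |150.14 - 153.179| = 3.039
z = margin / u = 3.039 / 0.45271318
z = 6.7129

6.7129


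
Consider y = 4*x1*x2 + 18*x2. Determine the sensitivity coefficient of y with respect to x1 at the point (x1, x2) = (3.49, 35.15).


y = 4*x1*x2 + 18*x2
dy/dx1 = 4*x2
Evaluate at x2 = 35.15: c1 = 4 * 35.15
c1 = 140.6000

140.6000


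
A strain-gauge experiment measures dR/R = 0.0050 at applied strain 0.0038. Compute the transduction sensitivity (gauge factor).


GF = (dR/R) / epsilon
= 0.0050 / 0.0038
= 1.3158

1.3158


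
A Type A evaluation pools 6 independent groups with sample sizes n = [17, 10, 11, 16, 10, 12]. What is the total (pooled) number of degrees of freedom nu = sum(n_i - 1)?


nu = sum_i (n_i - 1)
nu = ((17 - 1) + (10 - 1) + (11 - 1) + (16 - 1) + (10 - 1) + (12 - 1))
nu = 16 + 9 + 10 + 15 + 9 + 11
nu = 70

70


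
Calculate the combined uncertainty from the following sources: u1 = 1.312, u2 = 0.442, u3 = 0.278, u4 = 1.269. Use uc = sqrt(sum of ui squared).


uc = sqrt(1.312^2 + 0.442^2 + 0.278^2 + 1.269^2)
uc = sqrt(3.604353)
uc = 1.8985

1.8985


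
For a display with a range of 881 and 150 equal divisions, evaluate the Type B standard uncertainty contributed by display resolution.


resolution = range / divisions
resolution = 881 / 150 = 5.8733333
u_res = resolution / (2*sqrt(3))
u_res = 5.8733333 / 3.4641016
u_res = 1.6955

1.6955


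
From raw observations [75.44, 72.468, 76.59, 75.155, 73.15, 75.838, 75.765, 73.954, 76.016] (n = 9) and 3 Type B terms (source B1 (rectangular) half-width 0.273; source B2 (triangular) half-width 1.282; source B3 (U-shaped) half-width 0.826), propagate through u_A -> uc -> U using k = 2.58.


mean = (75.44 + 72.468 + 76.59 + 75.155 + 73.15 + 75.838 + 75.765 + 73.954 + 76.016) / 9 = 74.93066667
s = sqrt(sum((x - mean)^2)/(n-1)) = 1.4119944
u_A = s / sqrt(n) = 1.4119944 / sqrt(9) = 0.4706648
u_B1 = 0.273 / sqrt(3) = 0.15761662
u_B2 = 1.282 / sqrt(6) = 0.52337431
u_B3 = 0.826 / sqrt(2) = 0.5840702
uc = sqrt(0.4706648^2 + 0.15761662^2 + 0.52337431^2 + 0.5840702^2) = 0.92813093
U = k * uc = 2.58 * 0.92813093
U = 2.3946

2.3946
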